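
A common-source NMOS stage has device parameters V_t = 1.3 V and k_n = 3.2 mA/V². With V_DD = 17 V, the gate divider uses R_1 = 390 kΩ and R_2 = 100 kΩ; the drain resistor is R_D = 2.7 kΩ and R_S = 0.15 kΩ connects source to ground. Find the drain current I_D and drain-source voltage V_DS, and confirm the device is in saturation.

V_G = V_DD·R_2/(R_1+R_2) = 17×100/490 = 3.47 V.
Assume saturation: I_D = (k_n/2)(V_GS − V_t)² with V_GS = V_G − I_D·R_S = 3.47 − 0.15·I_D.
Substituting gives 0.036·I_D² − 2.04·I_D + 7.53 = 0, with roots I_D = 3.97 or 52.7 mA.
The root I_D = 52.7 mA gives V_GS = -4.44 V ≤ V_t, so take I_D = 3.97 mA.
Then V_GS = 2.87 V and V_DS = V_DD − I_D(R_D+R_S) = 17 − 3.97×2.85 = 5.7 V.
Saturation requires V_DS ≥ V_GS − V_t = 1.57 V; 5.7 ≥ 1.57 ✓.

I_D ≈ 4 mA, V_DS ≈ 5.7 V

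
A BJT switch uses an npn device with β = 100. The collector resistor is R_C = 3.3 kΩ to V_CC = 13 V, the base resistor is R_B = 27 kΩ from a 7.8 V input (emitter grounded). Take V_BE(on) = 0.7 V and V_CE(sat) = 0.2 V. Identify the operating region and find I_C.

saturation; I_C ≈ 3.9 mA

Assume active: I_B = (7.8 − 0.7)/27 = 0.263 mA, giving I_C = β·I_B = 26.3 mA.
But then V_CE = 13 − 26.3×3.3 = -73.8 V < V_CE(sat) = 0.2 V — impossible in the active region.
So the transistor is saturated. With V_CE = 0.2 V, I_C = (V_CC − 0.2)/R_C = 12.8/3.3 = 3.88 mA.
Check: β·I_B = 26.3 mA > I_C = 3.88 mA, confirming saturation.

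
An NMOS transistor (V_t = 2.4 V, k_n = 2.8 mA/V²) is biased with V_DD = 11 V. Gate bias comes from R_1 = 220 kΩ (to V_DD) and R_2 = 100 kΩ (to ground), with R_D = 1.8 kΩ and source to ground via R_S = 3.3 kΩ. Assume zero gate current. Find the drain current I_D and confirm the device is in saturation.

V_G = V_DD·R_2/(R_1+R_2) = 11×100/320 = 3.44 V.
Assume saturation: I_D = (k_n/2)(V_GS − V_t)² with V_GS = V_G − I_D·R_S = 3.44 − 3.3·I_D.
Substituting gives 15.2·I_D² − 10.6·I_D + 1.51 = 0, with roots I_D = 0.2 or 0.494 mA.
The root I_D = 0.494 mA gives V_GS = 1.81 V ≤ V_t, so take I_D = 0.2 mA.
Then V_GS = 2.78 V and V_DS = V_DD − I_D(R_D+R_S) = 11 − 0.2×5.1 = 9.98 V.
Saturation requires V_DS ≥ V_GS − V_t = 0.378 V; 9.98 ≥ 0.378 ✓.

I_D ≈ 0.2 mA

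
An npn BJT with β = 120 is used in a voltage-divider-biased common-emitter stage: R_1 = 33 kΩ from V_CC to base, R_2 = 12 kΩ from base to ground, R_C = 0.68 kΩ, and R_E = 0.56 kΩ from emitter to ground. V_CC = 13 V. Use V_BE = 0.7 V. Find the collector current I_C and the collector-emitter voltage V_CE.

I_C ≈ 4.3 mA, V_CE ≈ 7.6 V

Thevenize the base divider: V_Th = V_CC·R_2/(R_1+R_2) = 13×12/45 = 3.47 V, R_Th = R_1‖R_2 = 8.8 kΩ.
Base-emitter loop: V_Th = I_B·R_Th + V_BE + (β+1)I_B·R_E, so I_B = (3.47 − 0.7) / (8.8 + 121×0.56) = 0.0361 mA.
I_C = β·I_B = 120×0.0361 = 4.34 mA, and I_E = (β+1)I_B = 4.37 mA.
V_CE = V_CC − I_C·R_C − I_E·R_E = 13 − 4.34×0.68 − 4.37×0.56 = 7.6 V.
V_CE = 7.6 V > 0.2 V confirms active-region operation.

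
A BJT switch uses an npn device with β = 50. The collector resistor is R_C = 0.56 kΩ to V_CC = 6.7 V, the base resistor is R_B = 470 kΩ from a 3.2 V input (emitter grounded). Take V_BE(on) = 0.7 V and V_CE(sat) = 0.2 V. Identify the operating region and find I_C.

active; I_C ≈ 0.27 mA

Assume active. Base-emitter loop: I_B = (V_BB − V_BE)/R_B = (3.2 − 0.7)/470 = 0.00532 mA.
I_C = β·I_B = 50×0.00532 = 0.266 mA.
V_CE = V_CC − I_C·R_C = 6.7 − 0.266×0.56 = 6.55 V > V_CE(sat), so the active-region assumption holds.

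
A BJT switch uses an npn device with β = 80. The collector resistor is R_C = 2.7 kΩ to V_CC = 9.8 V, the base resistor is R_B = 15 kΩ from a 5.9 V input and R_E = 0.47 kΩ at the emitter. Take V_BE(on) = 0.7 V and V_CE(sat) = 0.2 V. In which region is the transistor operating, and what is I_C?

Assume active: I_B = (5.9 − 0.7)/(15 + 81×0.47) = 0.098 mA, I_C = β·I_B = 7.84 mA.
Then V_CE = 9.8 − 7.84×2.7 − 7.94×0.47 = -15.1 V < 0.2 V — the active assumption fails.
Re-solve with V_CE = 0.2 V. KCL at the emitter: V_E/R_E = (V_BB−0.7−V_E)/R_B + (V_CC−0.2−V_E)/R_C, giving V_E = 1.52 V.
I_C = (V_CC − 0.2 − V_E)/R_C = (9.6 − 1.52)/2.7 = 2.99 mA.
Check: I_B = (5.2 − 1.52)/15 = 0.245 mA, and β·I_B = 19.6 mA > I_C, confirming saturation.

saturation; I_C ≈ 3 mA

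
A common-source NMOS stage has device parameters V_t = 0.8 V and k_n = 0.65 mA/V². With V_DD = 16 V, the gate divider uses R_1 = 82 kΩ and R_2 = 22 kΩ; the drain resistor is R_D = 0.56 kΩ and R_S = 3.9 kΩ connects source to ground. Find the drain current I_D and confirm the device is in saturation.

I_D ≈ 0.38 mA

V_G = V_DD·R_2/(R_1+R_2) = 16×22/104 = 3.38 V.
Assume saturation: I_D = (k_n/2)(V_GS − V_t)² with V_GS = V_G − I_D·R_S = 3.38 − 3.9·I_D.
Substituting gives 4.94·I_D² − 7.55·I_D + 2.17 = 0, with roots I_D = 0.384 or 1.14 mA.
The root I_D = 1.14 mA gives V_GS = -1.08 V ≤ V_t, so take I_D = 0.384 mA.
Then V_GS = 1.89 V and V_DS = V_DD − I_D(R_D+R_S) = 16 − 0.384×4.46 = 14.3 V.
Saturation requires V_DS ≥ V_GS − V_t = 1.09 V; 14.3 ≥ 1.09 ✓.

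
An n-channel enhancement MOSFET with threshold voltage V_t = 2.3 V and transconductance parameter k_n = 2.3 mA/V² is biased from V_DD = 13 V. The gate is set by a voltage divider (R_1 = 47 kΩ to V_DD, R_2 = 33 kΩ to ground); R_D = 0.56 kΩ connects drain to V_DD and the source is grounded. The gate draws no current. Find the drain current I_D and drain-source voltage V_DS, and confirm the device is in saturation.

V_G = V_DD·R_2/(R_1+R_2) = 13×33/80 = 5.36 V. With the source grounded, V_GS = V_G = 5.36 V.
Assume saturation: I_D = (k_n/2)(V_GS − V_t)² = (2.3/2)×(5.36 − 2.3)² = 1.15×3.06² = 10.8 mA.
V_DS = V_DD − I_D·R_D = 13 − 10.8×0.56 = 6.96 V.
Saturation requires V_DS ≥ V_GS − V_t = 3.06 V; 6.96 ≥ 3.06 ✓.

I_D ≈ 11 mA, V_DS ≈ 7 V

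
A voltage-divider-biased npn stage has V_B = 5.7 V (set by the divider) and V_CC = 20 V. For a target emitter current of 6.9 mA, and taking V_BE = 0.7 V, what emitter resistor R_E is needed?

R_E ≈ 0.72 kΩ

V_E = V_B − V_BE = 5.7 − 0.7 = 5 V.
R_E = V_E / I_E = 5 / 6.9 = 0.725 kΩ.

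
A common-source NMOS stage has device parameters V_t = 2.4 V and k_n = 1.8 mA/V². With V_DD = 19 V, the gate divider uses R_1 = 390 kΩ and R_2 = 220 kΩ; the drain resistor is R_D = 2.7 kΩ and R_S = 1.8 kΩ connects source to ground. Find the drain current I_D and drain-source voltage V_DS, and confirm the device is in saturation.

I_D ≈ 1.7 mA, V_DS ≈ 11 V

V_G = V_DD·R_2/(R_1+R_2) = 19×220/610 = 6.85 V.
Assume saturation: I_D = (k_n/2)(V_GS − V_t)² with V_GS = V_G − I_D·R_S = 6.85 − 1.8·I_D.
Substituting gives 2.92·I_D² − 15.4·I_D + 17.8 = 0, with roots I_D = 1.71 or 3.58 mA.
The root I_D = 3.58 mA gives V_GS = 0.405 V ≤ V_t, so take I_D = 1.71 mA.
Then V_GS = 3.78 V and V_DS = V_DD − I_D(R_D+R_S) = 19 − 1.71×4.5 = 11.3 V.
Saturation requires V_DS ≥ V_GS − V_t = 1.38 V; 11.3 ≥ 1.38 ✓.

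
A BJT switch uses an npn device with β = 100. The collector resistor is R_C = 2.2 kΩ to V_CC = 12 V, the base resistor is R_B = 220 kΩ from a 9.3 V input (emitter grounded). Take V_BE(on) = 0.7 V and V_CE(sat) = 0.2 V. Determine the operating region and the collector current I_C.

active; I_C ≈ 3.9 mA

Assume active. Base-emitter loop: I_B = (V_BB − V_BE)/R_B = (9.3 − 0.7)/220 = 0.0391 mA.
I_C = β·I_B = 100×0.0391 = 3.91 mA.
V_CE = V_CC − I_C·R_C = 12 − 3.91×2.2 = 3.4 V > V_CE(sat), so the active-region assumption holds.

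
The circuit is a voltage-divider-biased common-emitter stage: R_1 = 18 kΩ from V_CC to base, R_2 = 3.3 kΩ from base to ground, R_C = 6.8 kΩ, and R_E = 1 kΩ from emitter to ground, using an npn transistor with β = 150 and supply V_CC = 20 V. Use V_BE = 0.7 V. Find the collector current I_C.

Thevenize the base divider: V_Th = V_CC·R_2/(R_1+R_2) = 20×3.3/21.3 = 3.1 V, R_Th = R_1‖R_2 = 2.79 kΩ.
Base-emitter loop: V_Th = I_B·R_Th + V_BE + (β+1)I_B·R_E, so I_B = (3.1 − 0.7) / (2.79 + 151×1) = 0.0156 mA.
I_C = β·I_B = 150×0.0156 = 2.34 mA, and I_E = (β+1)I_B = 2.36 mA.
V_CE = V_CC − I_C·R_C − I_E·R_E = 20 − 2.34×6.8 − 2.36×1 = 1.74 V.
V_CE = 1.74 V > 0.2 V confirms active-region operation.

I_C ≈ 2.3 mA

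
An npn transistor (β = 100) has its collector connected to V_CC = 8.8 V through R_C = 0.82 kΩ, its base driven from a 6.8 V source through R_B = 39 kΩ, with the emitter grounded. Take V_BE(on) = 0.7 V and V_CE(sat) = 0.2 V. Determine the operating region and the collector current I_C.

Assume active: I_B = (6.8 − 0.7)/39 = 0.156 mA, giving I_C = β·I_B = 15.6 mA.
But then V_CE = 8.8 − 15.6×0.82 = -4.03 V < V_CE(sat) = 0.2 V — impossible in the active region.
So the transistor is saturated. With V_CE = 0.2 V, I_C = (V_CC − 0.2)/R_C = 8.6/0.82 = 10.5 mA.
Check: β·I_B = 15.6 mA > I_C = 10.5 mA, confirming saturation.

saturation; I_C ≈ 10 mA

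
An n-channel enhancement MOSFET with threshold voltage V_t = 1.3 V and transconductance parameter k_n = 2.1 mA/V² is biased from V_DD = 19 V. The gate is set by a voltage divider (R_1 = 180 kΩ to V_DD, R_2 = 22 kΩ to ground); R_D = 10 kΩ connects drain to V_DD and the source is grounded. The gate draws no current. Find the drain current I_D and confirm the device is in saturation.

V_G = V_DD·R_2/(R_1+R_2) = 19×22/202 = 2.07 V. With the source grounded, V_GS = V_G = 2.07 V.
Assume saturation: I_D = (k_n/2)(V_GS − V_t)² = (2.1/2)×(2.07 − 1.3)² = 1.05×0.769² = 0.621 mA.
V_DS = V_DD − I_D·R_D = 19 − 0.621×10 = 12.8 V.
Saturation requires V_DS ≥ V_GS − V_t = 0.769 V; 12.8 ≥ 0.769 ✓.

I_D ≈ 0.62 mA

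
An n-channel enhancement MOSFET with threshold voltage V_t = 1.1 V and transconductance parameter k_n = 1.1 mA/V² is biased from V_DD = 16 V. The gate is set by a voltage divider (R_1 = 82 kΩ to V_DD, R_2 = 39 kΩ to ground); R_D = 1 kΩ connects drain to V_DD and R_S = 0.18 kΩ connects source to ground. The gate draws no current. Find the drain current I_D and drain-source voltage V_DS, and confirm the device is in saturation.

V_G = V_DD·R_2/(R_1+R_2) = 16×39/121 = 5.16 V.
Assume saturation: I_D = (k_n/2)(V_GS − V_t)² with V_GS = V_G − I_D·R_S = 5.16 − 0.18·I_D.
Substituting gives 0.0178·I_D² − 1.8·I_D + 9.05 = 0, with roots I_D = 5.3 or 95.9 mA.
The root I_D = 95.9 mA gives V_GS = -12.1 V ≤ V_t, so take I_D = 5.3 mA.
Then V_GS = 4.2 V and V_DS = V_DD − I_D(R_D+R_S) = 16 − 5.3×1.18 = 9.75 V.
Saturation requires V_DS ≥ V_GS − V_t = 3.1 V; 9.75 ≥ 3.1 ✓.

I_D ≈ 5.3 mA, V_DS ≈ 9.7 V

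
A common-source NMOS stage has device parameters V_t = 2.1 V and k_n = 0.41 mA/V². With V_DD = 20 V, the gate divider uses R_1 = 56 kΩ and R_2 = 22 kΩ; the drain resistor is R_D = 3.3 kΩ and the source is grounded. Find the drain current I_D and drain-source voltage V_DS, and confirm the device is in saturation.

I_D ≈ 2.6 mA, V_DS ≈ 12 V

V_G = V_DD·R_2/(R_1+R_2) = 20×22/78 = 5.64 V. With the source grounded, V_GS = V_G = 5.64 V.
Assume saturation: I_D = (k_n/2)(V_GS − V_t)² = (0.41/2)×(5.64 − 2.1)² = 0.205×3.54² = 2.57 mA.
V_DS = V_DD − I_D·R_D = 20 − 2.57×3.3 = 11.5 V.
Saturation requires V_DS ≥ V_GS − V_t = 3.54 V; 11.5 ≥ 3.54 ✓.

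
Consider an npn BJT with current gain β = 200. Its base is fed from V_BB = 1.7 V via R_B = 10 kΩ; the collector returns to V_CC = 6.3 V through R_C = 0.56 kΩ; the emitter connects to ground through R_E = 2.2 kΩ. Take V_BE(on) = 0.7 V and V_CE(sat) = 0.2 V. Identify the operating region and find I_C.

Assume active. Base-emitter loop: I_B = (V_BB − V_BE)/(R_B + (β+1)R_E) = (1.7 − 0.7)/(10 + 201×2.2) = 0.00221 mA.
I_C = β·I_B = 200×0.00221 = 0.442 mA.
V_CE = V_CC − I_C·R_C − I_E·R_E = 6.3 − 0.442×0.56 − 0.444×2.2 = 5.07 V > V_CE(sat), so the active-region assumption holds.

active; I_C ≈ 0.44 mA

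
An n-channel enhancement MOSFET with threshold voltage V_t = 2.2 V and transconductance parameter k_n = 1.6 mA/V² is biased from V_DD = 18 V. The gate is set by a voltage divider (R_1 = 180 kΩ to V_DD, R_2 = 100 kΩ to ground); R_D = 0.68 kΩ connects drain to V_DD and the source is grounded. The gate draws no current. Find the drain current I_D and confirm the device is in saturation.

I_D ≈ 14 mA

V_G = V_DD·R_2/(R_1+R_2) = 18×100/280 = 6.43 V. With the source grounded, V_GS = V_G = 6.43 V.
Assume saturation: I_D = (k_n/2)(V_GS − V_t)² = (1.6/2)×(6.43 − 2.2)² = 0.8×4.23² = 14.3 mA.
V_DS = V_DD − I_D·R_D = 18 − 14.3×0.68 = 8.27 V.
Saturation requires V_DS ≥ V_GS − V_t = 4.23 V; 8.27 ≥ 4.23 ✓.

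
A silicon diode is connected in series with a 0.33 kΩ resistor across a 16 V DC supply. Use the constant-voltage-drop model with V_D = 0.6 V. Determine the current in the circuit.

KVL around the loop: 16 = V_D + I·R = 0.6 + I × 0.33 kΩ.
So I = (16 − 0.6) / 0.33 kΩ = 15.4 / 0.33 = 46.7 mA.

I ≈ 47 mA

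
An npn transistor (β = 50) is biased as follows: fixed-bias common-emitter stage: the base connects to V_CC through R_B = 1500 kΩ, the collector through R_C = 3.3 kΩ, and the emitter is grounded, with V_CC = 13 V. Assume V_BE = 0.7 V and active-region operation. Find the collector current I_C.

I_C ≈ 0.41 mA

Base loop: V_CC = I_B·R_B + V_BE, so I_B = (13 − 0.7)/1500 kΩ = 0.0082 mA.
In the active region I_C = β·I_B = 50 × 0.0082 = 0.41 mA.
Collector loop: V_CE = V_CC − I_C·R_C = 13 − 0.41×3.3 = 11.6 V.
Since V_CE = 11.6 V > V_CE(sat) ≈ 0.2 V, the transistor is in the active region as assumed.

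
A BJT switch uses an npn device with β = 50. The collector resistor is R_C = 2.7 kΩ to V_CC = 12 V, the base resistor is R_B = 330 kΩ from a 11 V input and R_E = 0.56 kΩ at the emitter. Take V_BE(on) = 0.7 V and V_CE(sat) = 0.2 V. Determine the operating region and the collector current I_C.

Assume active. Base-emitter loop: I_B = (V_BB − V_BE)/(R_B + (β+1)R_E) = (11 − 0.7)/(330 + 51×0.56) = 0.0287 mA.
I_C = β·I_B = 50×0.0287 = 1.44 mA.
V_CE = V_CC − I_C·R_C − I_E·R_E = 12 − 1.44×2.7 − 1.47×0.56 = 7.3 V > V_CE(sat), so the active-region assumption holds.

active; I_C ≈ 1.4 mA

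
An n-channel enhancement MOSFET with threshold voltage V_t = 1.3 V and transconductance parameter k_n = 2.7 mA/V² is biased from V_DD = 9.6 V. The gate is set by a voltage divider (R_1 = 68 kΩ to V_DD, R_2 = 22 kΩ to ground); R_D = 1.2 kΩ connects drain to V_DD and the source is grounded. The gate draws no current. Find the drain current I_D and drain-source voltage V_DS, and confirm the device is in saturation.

I_D ≈ 1.5 mA, V_DS ≈ 7.8 V

V_G = V_DD·R_2/(R_1+R_2) = 9.6×22/90 = 2.35 V. With the source grounded, V_GS = V_G = 2.35 V.
Assume saturation: I_D = (k_n/2)(V_GS − V_t)² = (2.7/2)×(2.35 − 1.3)² = 1.35×1.05² = 1.48 mA.
V_DS = V_DD − I_D·R_D = 9.6 − 1.48×1.2 = 7.83 V.
Saturation requires V_DS ≥ V_GS − V_t = 1.05 V; 7.83 ≥ 1.05 ✓.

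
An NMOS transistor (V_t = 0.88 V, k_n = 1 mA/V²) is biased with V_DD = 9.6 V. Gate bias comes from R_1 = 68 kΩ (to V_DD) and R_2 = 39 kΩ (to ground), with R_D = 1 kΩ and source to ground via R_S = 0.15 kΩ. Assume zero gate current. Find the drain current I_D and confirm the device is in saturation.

I_D ≈ 2.5 mA

V_G = V_DD·R_2/(R_1+R_2) = 9.6×39/107 = 3.5 V.
Assume saturation: I_D = (k_n/2)(V_GS − V_t)² with V_GS = V_G − I_D·R_S = 3.5 − 0.15·I_D.
Substituting gives 0.0112·I_D² − 1.39·I_D + 3.43 = 0, with roots I_D = 2.51 or 121 mA.
The root I_D = 121 mA gives V_GS = -14.7 V ≤ V_t, so take I_D = 2.51 mA.
Then V_GS = 3.12 V and V_DS = V_DD − I_D(R_D+R_S) = 9.6 − 2.51×1.15 = 6.71 V.
Saturation requires V_DS ≥ V_GS − V_t = 2.24 V; 6.71 ≥ 2.24 ✓.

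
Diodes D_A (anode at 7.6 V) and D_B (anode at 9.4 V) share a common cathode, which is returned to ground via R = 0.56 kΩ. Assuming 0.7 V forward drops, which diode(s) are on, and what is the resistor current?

Only D_B conducts; I_R ≈ 16 mA

Assume both conduct. Then node N would need to be at both 7.6−0.7 = 6.9 V and 9.4−0.7 = 8.7 V, which is impossible.
Assume only D_B conducts: V_N = 9.4 − 0.7 = 8.7 V, so I_R = 8.7/0.56 = 15.5 mA.
Check D_A: its anode-to-cathode voltage is 7.6 − 8.7 = -1.1 V < 0.7 V, so it is off. The assumption is consistent.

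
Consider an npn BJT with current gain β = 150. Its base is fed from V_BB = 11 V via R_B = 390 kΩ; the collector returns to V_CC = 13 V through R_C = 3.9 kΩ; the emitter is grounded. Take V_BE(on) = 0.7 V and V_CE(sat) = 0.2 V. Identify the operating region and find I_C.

saturation; I_C ≈ 3.3 mA

Assume active: I_B = (11 − 0.7)/390 = 0.0264 mA, giving I_C = β·I_B = 3.96 mA.
But then V_CE = 13 − 3.96×3.9 = -2.45 V < V_CE(sat) = 0.2 V — impossible in the active region.
So the transistor is saturated. With V_CE = 0.2 V, I_C = (V_CC − 0.2)/R_C = 12.8/3.9 = 3.28 mA.
Check: β·I_B = 3.96 mA > I_C = 3.28 mA, confirming saturation.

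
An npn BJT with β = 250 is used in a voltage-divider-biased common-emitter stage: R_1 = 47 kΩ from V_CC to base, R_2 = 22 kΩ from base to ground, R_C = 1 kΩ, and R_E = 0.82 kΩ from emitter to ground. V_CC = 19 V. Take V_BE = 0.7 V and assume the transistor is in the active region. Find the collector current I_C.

Thevenize the base divider: V_Th = V_CC·R_2/(R_1+R_2) = 19×22/69 = 6.06 V, R_Th = R_1‖R_2 = 15 kΩ.
Base-emitter loop: V_Th = I_B·R_Th + V_BE + (β+1)I_B·R_E, so I_B = (6.06 − 0.7) / (15 + 251×0.82) = 0.0243 mA.
I_C = β·I_B = 250×0.0243 = 6.07 mA, and I_E = (β+1)I_B = 6.09 mA.
V_CE = V_CC − I_C·R_C − I_E·R_E = 19 − 6.07×1 − 6.09×0.82 = 7.94 V.
V_CE = 7.94 V > 0.2 V confirms active-region operation.

I_C ≈ 6.1 mA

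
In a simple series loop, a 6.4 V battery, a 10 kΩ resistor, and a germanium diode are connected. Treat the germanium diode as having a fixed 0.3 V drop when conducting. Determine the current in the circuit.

KVL around the loop: 6.4 = V_D + I·R = 0.3 + I × 10 kΩ.
So I = (6.4 − 0.3) / 10 kΩ = 6.1 / 10 = 0.61 mA.

I ≈ 0.61 mA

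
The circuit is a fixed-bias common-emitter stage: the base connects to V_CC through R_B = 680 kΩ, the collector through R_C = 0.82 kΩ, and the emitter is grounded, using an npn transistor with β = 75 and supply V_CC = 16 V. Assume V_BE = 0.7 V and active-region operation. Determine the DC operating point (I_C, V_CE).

Base loop: V_CC = I_B·R_B + V_BE, so I_B = (16 − 0.7)/680 kΩ = 0.0225 mA.
In the active region I_C = β·I_B = 75 × 0.0225 = 1.69 mA.
Collector loop: V_CE = V_CC − I_C·R_C = 16 − 1.69×0.82 = 14.6 V.
Since V_CE = 14.6 V > V_CE(sat) ≈ 0.2 V, the transistor is in the active region as assumed.

I_C ≈ 1.7 mA, V_CE ≈ 15 V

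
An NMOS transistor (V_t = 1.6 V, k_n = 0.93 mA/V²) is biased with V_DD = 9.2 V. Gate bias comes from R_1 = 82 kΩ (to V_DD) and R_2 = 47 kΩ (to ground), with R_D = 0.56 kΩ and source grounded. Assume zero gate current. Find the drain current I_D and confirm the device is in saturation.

I_D ≈ 1.4 mA

V_G = V_DD·R_2/(R_1+R_2) = 9.2×47/129 = 3.35 V. With the source grounded, V_GS = V_G = 3.35 V.
Assume saturation: I_D = (k_n/2)(V_GS − V_t)² = (0.93/2)×(3.35 − 1.6)² = 0.465×1.75² = 1.43 mA.
V_DS = V_DD − I_D·R_D = 9.2 − 1.43×0.56 = 8.4 V.
Saturation requires V_DS ≥ V_GS − V_t = 1.75 V; 8.4 ≥ 1.75 ✓.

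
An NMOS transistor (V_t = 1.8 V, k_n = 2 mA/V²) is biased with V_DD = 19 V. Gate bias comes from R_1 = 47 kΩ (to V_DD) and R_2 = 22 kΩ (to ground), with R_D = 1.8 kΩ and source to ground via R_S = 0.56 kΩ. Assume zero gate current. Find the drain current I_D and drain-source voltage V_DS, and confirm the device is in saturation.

I_D ≈ 4 mA, V_DS ≈ 9.5 V

V_G = V_DD·R_2/(R_1+R_2) = 19×22/69 = 6.06 V.
Assume saturation: I_D = (k_n/2)(V_GS − V_t)² with V_GS = V_G − I_D·R_S = 6.06 − 0.56·I_D.
Substituting gives 0.314·I_D² − 5.77·I_D + 18.1 = 0, with roots I_D = 4.02 or 14.4 mA.
The root I_D = 14.4 mA gives V_GS = -1.99 V ≤ V_t, so take I_D = 4.02 mA.
Then V_GS = 3.81 V and V_DS = V_DD − I_D(R_D+R_S) = 19 − 4.02×2.36 = 9.51 V.
Saturation requires V_DS ≥ V_GS − V_t = 2.01 V; 9.51 ≥ 2.01 ✓.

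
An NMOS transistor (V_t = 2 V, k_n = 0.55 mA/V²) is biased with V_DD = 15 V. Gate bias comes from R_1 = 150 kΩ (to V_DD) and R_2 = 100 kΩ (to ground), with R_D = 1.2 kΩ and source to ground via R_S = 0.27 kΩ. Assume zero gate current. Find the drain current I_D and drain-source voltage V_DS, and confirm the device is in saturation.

I_D ≈ 2.9 mA, V_DS ≈ 11 V

V_G = V_DD·R_2/(R_1+R_2) = 15×100/250 = 6 V.
Assume saturation: I_D = (k_n/2)(V_GS − V_t)² with V_GS = V_G − I_D·R_S = 6 − 0.27·I_D.
Substituting gives 0.02·I_D² − 1.59·I_D + 4.4 = 0, with roots I_D = 2.86 or 76.6 mA.
The root I_D = 76.6 mA gives V_GS = -14.7 V ≤ V_t, so take I_D = 2.86 mA.
Then V_GS = 5.23 V and V_DS = V_DD − I_D(R_D+R_S) = 15 − 2.86×1.47 = 10.8 V.
Saturation requires V_DS ≥ V_GS − V_t = 3.23 V; 10.8 ≥ 3.23 ✓.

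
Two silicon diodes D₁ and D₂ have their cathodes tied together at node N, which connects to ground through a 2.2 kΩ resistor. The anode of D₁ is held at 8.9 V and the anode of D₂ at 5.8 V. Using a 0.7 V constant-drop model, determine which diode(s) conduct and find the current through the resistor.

Assume both conduct. Then node N would need to be at both 8.9−0.7 = 8.2 V and 5.8−0.7 = 5.1 V, which is impossible.
Assume only D₁ conducts: V_N = 8.9 − 0.7 = 8.2 V, so I_R = 8.2/2.2 = 3.73 mA.
Check D₂: its anode-to-cathode voltage is 5.8 − 8.2 = -2.4 V < 0.7 V, so it is off. The assumption is consistent.

Only D₁ conducts; I_R ≈ 3.7 mA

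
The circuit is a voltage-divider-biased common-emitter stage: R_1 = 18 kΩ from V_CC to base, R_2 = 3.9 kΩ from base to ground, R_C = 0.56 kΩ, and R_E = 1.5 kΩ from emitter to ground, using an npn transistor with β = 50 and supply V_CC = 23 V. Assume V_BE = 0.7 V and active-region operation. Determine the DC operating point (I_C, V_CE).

Thevenize the base divider: V_Th = V_CC·R_2/(R_1+R_2) = 23×3.9/21.9 = 4.1 V, R_Th = R_1‖R_2 = 3.21 kΩ.
Base-emitter loop: V_Th = I_B·R_Th + V_BE + (β+1)I_B·R_E, so I_B = (4.1 − 0.7) / (3.21 + 51×1.5) = 0.0426 mA.
I_C = β·I_B = 50×0.0426 = 2.13 mA, and I_E = (β+1)I_B = 2.17 mA.
V_CE = V_CC − I_C·R_C − I_E·R_E = 23 − 2.13×0.56 − 2.17×1.5 = 18.5 V.
V_CE = 18.5 V > 0.2 V confirms active-region operation.

I_C ≈ 2.1 mA, V_CE ≈ 19 V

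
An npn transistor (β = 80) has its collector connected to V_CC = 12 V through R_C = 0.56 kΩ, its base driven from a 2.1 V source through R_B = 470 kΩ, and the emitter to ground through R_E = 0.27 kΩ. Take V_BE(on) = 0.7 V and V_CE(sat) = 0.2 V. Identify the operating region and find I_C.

active; I_C ≈ 0.23 mA

Assume active. Base-emitter loop: I_B = (V_BB − V_BE)/(R_B + (β+1)R_E) = (2.1 − 0.7)/(470 + 81×0.27) = 0.00285 mA.
I_C = β·I_B = 80×0.00285 = 0.228 mA.
V_CE = V_CC − I_C·R_C − I_E·R_E = 12 − 0.228×0.56 − 0.231×0.27 = 11.8 V > V_CE(sat), so the active-region assumption holds.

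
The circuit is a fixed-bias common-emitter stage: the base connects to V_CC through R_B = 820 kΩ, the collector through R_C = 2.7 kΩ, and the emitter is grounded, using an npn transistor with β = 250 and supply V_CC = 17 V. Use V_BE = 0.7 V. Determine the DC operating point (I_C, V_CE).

Base loop: V_CC = I_B·R_B + V_BE, so I_B = (17 − 0.7)/820 kΩ = 0.0199 mA.
In the active region I_C = β·I_B = 250 × 0.0199 = 4.97 mA.
Collector loop: V_CE = V_CC − I_C·R_C = 17 − 4.97×2.7 = 3.58 V.
Since V_CE = 3.58 V > V_CE(sat) ≈ 0.2 V, the transistor is in the active region as assumed.

I_C ≈ 5 mA, V_CE ≈ 3.6 V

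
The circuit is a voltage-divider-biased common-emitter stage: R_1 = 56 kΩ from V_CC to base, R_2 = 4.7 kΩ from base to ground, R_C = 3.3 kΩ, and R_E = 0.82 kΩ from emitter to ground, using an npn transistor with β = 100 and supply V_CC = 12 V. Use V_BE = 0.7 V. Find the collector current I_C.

Thevenize the base divider: V_Th = V_CC·R_2/(R_1+R_2) = 12×4.7/60.7 = 0.929 V, R_Th = R_1‖R_2 = 4.34 kΩ.
Base-emitter loop: V_Th = I_B·R_Th + V_BE + (β+1)I_B·R_E, so I_B = (0.929 − 0.7) / (4.34 + 101×0.82) = 0.00263 mA.
I_C = β·I_B = 100×0.00263 = 0.263 mA, and I_E = (β+1)I_B = 0.266 mA.
V_CE = V_CC − I_C·R_C − I_E·R_E = 12 − 0.263×3.3 − 0.266×0.82 = 10.9 V.
V_CE = 10.9 V > 0.2 V confirms active-region operation.

I_C ≈ 0.26 mA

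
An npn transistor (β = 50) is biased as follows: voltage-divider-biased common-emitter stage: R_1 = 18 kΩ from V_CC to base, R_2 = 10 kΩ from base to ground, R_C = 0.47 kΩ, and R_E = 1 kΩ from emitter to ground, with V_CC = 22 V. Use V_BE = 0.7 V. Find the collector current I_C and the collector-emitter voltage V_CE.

I_C ≈ 6.2 mA, V_CE ≈ 13 V

Thevenize the base divider: V_Th = V_CC·R_2/(R_1+R_2) = 22×10/28 = 7.86 V, R_Th = R_1‖R_2 = 6.43 kΩ.
Base-emitter loop: V_Th = I_B·R_Th + V_BE + (β+1)I_B·R_E, so I_B = (7.86 − 0.7) / (6.43 + 51×1) = 0.125 mA.
I_C = β·I_B = 50×0.125 = 6.23 mA, and I_E = (β+1)I_B = 6.36 mA.
V_CE = V_CC − I_C·R_C − I_E·R_E = 22 − 6.23×0.47 − 6.36×1 = 12.7 V.
V_CE = 12.7 V > 0.2 V confirms active-region operation.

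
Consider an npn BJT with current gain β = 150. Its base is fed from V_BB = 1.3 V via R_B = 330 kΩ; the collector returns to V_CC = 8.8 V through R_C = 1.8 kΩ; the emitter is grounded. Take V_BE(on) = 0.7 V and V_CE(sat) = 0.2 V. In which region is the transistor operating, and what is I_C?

active; I_C ≈ 0.27 mA

Assume active. Base-emitter loop: I_B = (V_BB − V_BE)/R_B = (1.3 − 0.7)/330 = 0.00182 mA.
I_C = β·I_B = 150×0.00182 = 0.273 mA.
V_CE = V_CC − I_C·R_C = 8.8 − 0.273×1.8 = 8.31 V > V_CE(sat), so the active-region assumption holds.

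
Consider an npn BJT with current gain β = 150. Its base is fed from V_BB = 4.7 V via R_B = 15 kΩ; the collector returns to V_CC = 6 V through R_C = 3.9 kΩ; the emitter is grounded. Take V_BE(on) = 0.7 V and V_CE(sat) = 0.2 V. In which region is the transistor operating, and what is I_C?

saturation; I_C ≈ 1.5 mA

Assume active: I_B = (4.7 − 0.7)/15 = 0.267 mA, giving I_C = β·I_B = 40 mA.
But then V_CE = 6 − 40×3.9 = -150 V < V_CE(sat) = 0.2 V — impossible in the active region.
So the transistor is saturated. With V_CE = 0.2 V, I_C = (V_CC − 0.2)/R_C = 5.8/3.9 = 1.49 mA.
Check: β·I_B = 40 mA > I_C = 1.49 mA, confirming saturation.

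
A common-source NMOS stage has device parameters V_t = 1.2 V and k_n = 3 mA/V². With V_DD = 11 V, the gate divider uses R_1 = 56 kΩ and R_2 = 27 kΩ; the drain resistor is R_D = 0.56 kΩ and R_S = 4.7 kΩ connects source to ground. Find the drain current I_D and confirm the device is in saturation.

I_D ≈ 0.4 mA

V_G = V_DD·R_2/(R_1+R_2) = 11×27/83 = 3.58 V.
Assume saturation: I_D = (k_n/2)(V_GS − V_t)² with V_GS = V_G − I_D·R_S = 3.58 − 4.7·I_D.
Substituting gives 33.1·I_D² − 34.5·I_D + 8.48 = 0, with roots I_D = 0.397 or 0.646 mA.
The root I_D = 0.646 mA gives V_GS = 0.544 V ≤ V_t, so take I_D = 0.397 mA.
Then V_GS = 1.71 V and V_DS = V_DD − I_D(R_D+R_S) = 11 − 0.397×5.26 = 8.91 V.
Saturation requires V_DS ≥ V_GS − V_t = 0.514 V; 8.91 ≥ 0.514 ✓.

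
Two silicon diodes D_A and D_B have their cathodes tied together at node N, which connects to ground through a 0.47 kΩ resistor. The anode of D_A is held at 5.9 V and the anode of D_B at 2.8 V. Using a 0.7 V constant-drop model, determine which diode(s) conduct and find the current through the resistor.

Only D_A conducts; I_R ≈ 11 mA

Assume both conduct. Then node N would need to be at both 5.9−0.7 = 5.2 V and 2.8−0.7 = 2.1 V, which is impossible.
Assume only D_A conducts: V_N = 5.9 − 0.7 = 5.2 V, so I_R = 5.2/0.47 = 11.1 mA.
Check D_B: its anode-to-cathode voltage is 2.8 − 5.2 = -2.4 V < 0.7 V, so it is off. The assumption is consistent.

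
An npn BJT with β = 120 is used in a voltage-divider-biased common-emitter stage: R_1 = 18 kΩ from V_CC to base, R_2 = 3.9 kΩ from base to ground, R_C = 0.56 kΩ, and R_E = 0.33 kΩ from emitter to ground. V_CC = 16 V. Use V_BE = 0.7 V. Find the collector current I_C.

Thevenize the base divider: V_Th = V_CC·R_2/(R_1+R_2) = 16×3.9/21.9 = 2.85 V, R_Th = R_1‖R_2 = 3.21 kΩ.
Base-emitter loop: V_Th = I_B·R_Th + V_BE + (β+1)I_B·R_E, so I_B = (2.85 − 0.7) / (3.21 + 121×0.33) = 0.0498 mA.
I_C = β·I_B = 120×0.0498 = 5.98 mA, and I_E = (β+1)I_B = 6.03 mA.
V_CE = V_CC − I_C·R_C − I_E·R_E = 16 − 5.98×0.56 − 6.03×0.33 = 10.7 V.
V_CE = 10.7 V > 0.2 V confirms active-region operation.

I_C ≈ 6 mA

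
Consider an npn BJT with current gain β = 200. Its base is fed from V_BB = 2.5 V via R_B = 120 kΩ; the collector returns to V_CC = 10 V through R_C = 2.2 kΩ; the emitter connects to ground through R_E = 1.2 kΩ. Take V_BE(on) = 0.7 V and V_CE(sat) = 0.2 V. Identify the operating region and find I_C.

active; I_C ≈ 1 mA

Assume active. Base-emitter loop: I_B = (V_BB − V_BE)/(R_B + (β+1)R_E) = (2.5 − 0.7)/(120 + 201×1.2) = 0.00498 mA.
I_C = β·I_B = 200×0.00498 = 0.997 mA.
V_CE = V_CC − I_C·R_C − I_E·R_E = 10 − 0.997×2.2 − 1×1.2 = 6.61 V > V_CE(sat), so the active-region assumption holds.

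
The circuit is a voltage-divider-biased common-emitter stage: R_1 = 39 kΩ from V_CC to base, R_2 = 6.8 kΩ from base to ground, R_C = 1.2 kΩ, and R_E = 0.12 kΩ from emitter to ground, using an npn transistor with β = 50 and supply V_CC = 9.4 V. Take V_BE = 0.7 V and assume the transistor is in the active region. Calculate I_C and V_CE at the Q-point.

I_C ≈ 2.9 mA, V_CE ≈ 5.5 V

Thevenize the base divider: V_Th = V_CC·R_2/(R_1+R_2) = 9.4×6.8/45.8 = 1.4 V, R_Th = R_1‖R_2 = 5.79 kΩ.
Base-emitter loop: V_Th = I_B·R_Th + V_BE + (β+1)I_B·R_E, so I_B = (1.4 − 0.7) / (5.79 + 51×0.12) = 0.0584 mA.
I_C = β·I_B = 50×0.0584 = 2.92 mA, and I_E = (β+1)I_B = 2.98 mA.
V_CE = V_CC − I_C·R_C − I_E·R_E = 9.4 − 2.92×1.2 − 2.98×0.12 = 5.54 V.
V_CE = 5.54 V > 0.2 V confirms active-region operation.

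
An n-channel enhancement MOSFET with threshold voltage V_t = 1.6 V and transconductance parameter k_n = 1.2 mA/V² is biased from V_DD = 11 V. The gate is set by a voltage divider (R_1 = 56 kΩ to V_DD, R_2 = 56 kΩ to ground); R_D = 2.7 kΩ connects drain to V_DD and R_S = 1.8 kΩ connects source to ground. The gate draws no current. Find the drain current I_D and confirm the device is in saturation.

I_D ≈ 1.3 mA

V_G = V_DD·R_2/(R_1+R_2) = 11×56/112 = 5.5 V.
Assume saturation: I_D = (k_n/2)(V_GS − V_t)² with V_GS = V_G − I_D·R_S = 5.5 − 1.8·I_D.
Substituting gives 1.94·I_D² − 9.42·I_D + 9.13 = 0, with roots I_D = 1.34 or 3.51 mA.
The root I_D = 3.51 mA gives V_GS = -0.819 V ≤ V_t, so take I_D = 1.34 mA.
Then V_GS = 3.09 V and V_DS = V_DD − I_D(R_D+R_S) = 11 − 1.34×4.5 = 4.98 V.
Saturation requires V_DS ≥ V_GS − V_t = 1.49 V; 4.98 ≥ 1.49 ✓.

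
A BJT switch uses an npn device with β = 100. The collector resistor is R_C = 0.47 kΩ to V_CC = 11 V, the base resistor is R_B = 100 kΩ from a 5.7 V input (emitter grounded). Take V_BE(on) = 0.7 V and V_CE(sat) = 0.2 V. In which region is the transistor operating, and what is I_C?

active; I_C ≈ 5 mA

Assume active. Base-emitter loop: I_B = (V_BB − V_BE)/R_B = (5.7 − 0.7)/100 = 0.05 mA.
I_C = β·I_B = 100×0.05 = 5 mA.
V_CE = V_CC − I_C·R_C = 11 − 5×0.47 = 8.65 V > V_CE(sat), so the active-region assumption holds.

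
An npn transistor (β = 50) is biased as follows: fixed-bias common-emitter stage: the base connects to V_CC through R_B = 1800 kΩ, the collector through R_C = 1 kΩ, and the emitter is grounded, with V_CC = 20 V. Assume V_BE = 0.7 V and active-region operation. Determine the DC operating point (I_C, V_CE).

I_C ≈ 0.54 mA, V_CE ≈ 19 V

Base loop: V_CC = I_B·R_B + V_BE, so I_B = (20 − 0.7)/1800 kΩ = 0.0107 mA.
In the active region I_C = β·I_B = 50 × 0.0107 = 0.536 mA.
Collector loop: V_CE = V_CC − I_C·R_C = 20 − 0.536×1 = 19.5 V.
Since V_CE = 19.5 V > V_CE(sat) ≈ 0.2 V, the transistor is in the active region as assumed.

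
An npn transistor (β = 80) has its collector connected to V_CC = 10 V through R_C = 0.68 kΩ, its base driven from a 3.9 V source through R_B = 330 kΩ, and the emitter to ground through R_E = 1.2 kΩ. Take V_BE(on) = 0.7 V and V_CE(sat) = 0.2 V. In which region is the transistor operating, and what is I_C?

active; I_C ≈ 0.6 mA

Assume active. Base-emitter loop: I_B = (V_BB − V_BE)/(R_B + (β+1)R_E) = (3.9 − 0.7)/(330 + 81×1.2) = 0.00749 mA.
I_C = β·I_B = 80×0.00749 = 0.599 mA.
V_CE = V_CC − I_C·R_C − I_E·R_E = 10 − 0.599×0.68 − 0.607×1.2 = 8.86 V > V_CE(sat), so the active-region assumption holds.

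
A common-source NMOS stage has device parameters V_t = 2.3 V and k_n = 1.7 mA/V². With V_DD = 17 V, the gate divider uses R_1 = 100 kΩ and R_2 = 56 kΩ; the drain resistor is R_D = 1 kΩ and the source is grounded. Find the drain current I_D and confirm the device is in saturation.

I_D ≈ 12 mA

V_G = V_DD·R_2/(R_1+R_2) = 17×56/156 = 6.1 V. With the source grounded, V_GS = V_G = 6.1 V.
Assume saturation: I_D = (k_n/2)(V_GS − V_t)² = (1.7/2)×(6.1 − 2.3)² = 0.85×3.8² = 12.3 mA.
V_DS = V_DD − I_D·R_D = 17 − 12.3×1 = 4.71 V.
Saturation requires V_DS ≥ V_GS − V_t = 3.8 V; 4.71 ≥ 3.8 ✓.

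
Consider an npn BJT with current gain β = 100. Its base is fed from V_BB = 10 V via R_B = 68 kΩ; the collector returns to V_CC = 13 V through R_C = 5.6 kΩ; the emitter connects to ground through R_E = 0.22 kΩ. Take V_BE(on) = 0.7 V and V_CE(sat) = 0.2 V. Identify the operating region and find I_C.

Assume active: I_B = (10 − 0.7)/(68 + 101×0.22) = 0.103 mA, I_C = β·I_B = 10.3 mA.
Then V_CE = 13 − 10.3×5.6 − 10.4×0.22 = -47 V < 0.2 V — the active assumption fails.
Re-solve with V_CE = 0.2 V. KCL at the emitter: V_E/R_E = (V_BB−0.7−V_E)/R_B + (V_CC−0.2−V_E)/R_C, giving V_E = 0.511 V.
I_C = (V_CC − 0.2 − V_E)/R_C = (12.8 − 0.511)/5.6 = 2.19 mA.
Check: I_B = (9.3 − 0.511)/68 = 0.129 mA, and β·I_B = 12.9 mA > I_C, confirming saturation.

saturation; I_C ≈ 2.2 mA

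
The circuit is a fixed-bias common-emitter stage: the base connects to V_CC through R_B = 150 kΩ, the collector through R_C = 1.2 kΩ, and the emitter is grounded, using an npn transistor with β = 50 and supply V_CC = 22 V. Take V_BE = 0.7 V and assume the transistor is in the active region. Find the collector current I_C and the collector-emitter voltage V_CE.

I_C ≈ 7.1 mA, V_CE ≈ 13 V

Base loop: V_CC = I_B·R_B + V_BE, so I_B = (22 − 0.7)/150 kΩ = 0.142 mA.
In the active region I_C = β·I_B = 50 × 0.142 = 7.1 mA.
Collector loop: V_CE = V_CC − I_C·R_C = 22 − 7.1×1.2 = 13.5 V.
Since V_CE = 13.5 V > V_CE(sat) ≈ 0.2 V, the transistor is in the active region as assumed.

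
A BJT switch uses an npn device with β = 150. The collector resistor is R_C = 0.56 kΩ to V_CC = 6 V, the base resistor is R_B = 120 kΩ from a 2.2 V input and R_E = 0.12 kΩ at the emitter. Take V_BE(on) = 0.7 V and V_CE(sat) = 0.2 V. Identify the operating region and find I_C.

Assume active. Base-emitter loop: I_B = (V_BB − V_BE)/(R_B + (β+1)R_E) = (2.2 − 0.7)/(120 + 151×0.12) = 0.0109 mA.
I_C = β·I_B = 150×0.0109 = 1.63 mA.
V_CE = V_CC − I_C·R_C − I_E·R_E = 6 − 1.63×0.56 − 1.64×0.12 = 4.89 V > V_CE(sat), so the active-region assumption holds.

active; I_C ≈ 1.6 mA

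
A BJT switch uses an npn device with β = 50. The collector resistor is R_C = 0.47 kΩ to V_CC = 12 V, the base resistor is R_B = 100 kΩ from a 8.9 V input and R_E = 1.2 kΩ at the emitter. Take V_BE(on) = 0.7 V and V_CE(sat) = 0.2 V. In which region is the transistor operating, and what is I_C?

active; I_C ≈ 2.5 mA

Assume active. Base-emitter loop: I_B = (V_BB − V_BE)/(R_B + (β+1)R_E) = (8.9 − 0.7)/(100 + 51×1.2) = 0.0509 mA.
I_C = β·I_B = 50×0.0509 = 2.54 mA.
V_CE = V_CC − I_C·R_C − I_E·R_E = 12 − 2.54×0.47 − 2.59×1.2 = 7.69 V > V_CE(sat), so the active-region assumption holds.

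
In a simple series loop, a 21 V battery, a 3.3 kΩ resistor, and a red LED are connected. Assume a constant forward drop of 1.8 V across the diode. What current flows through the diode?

I ≈ 5.8 mA

KVL around the loop: 21 = V_D + I·R = 1.8 + I × 3.3 kΩ.
So I = (21 − 1.8) / 3.3 kΩ = 19.2 / 3.3 = 5.82 mA.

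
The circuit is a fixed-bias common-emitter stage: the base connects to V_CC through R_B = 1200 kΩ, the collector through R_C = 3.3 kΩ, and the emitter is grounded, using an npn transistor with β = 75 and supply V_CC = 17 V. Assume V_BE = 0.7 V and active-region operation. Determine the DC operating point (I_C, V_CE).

I_C ≈ 1 mA, V_CE ≈ 14 V

Base loop: V_CC = I_B·R_B + V_BE, so I_B = (17 − 0.7)/1200 kΩ = 0.0136 mA.
In the active region I_C = β·I_B = 75 × 0.0136 = 1.02 mA.
Collector loop: V_CE = V_CC − I_C·R_C = 17 − 1.02×3.3 = 13.6 V.
Since V_CE = 13.6 V > V_CE(sat) ≈ 0.2 V, the transistor is in the active region as assumed.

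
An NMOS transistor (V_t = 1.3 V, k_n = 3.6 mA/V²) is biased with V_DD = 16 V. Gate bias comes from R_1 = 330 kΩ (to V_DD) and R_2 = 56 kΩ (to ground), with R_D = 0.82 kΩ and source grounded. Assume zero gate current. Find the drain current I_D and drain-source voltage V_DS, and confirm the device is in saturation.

V_G = V_DD·R_2/(R_1+R_2) = 16×56/386 = 2.32 V. With the source grounded, V_GS = V_G = 2.32 V.
Assume saturation: I_D = (k_n/2)(V_GS − V_t)² = (3.6/2)×(2.32 − 1.3)² = 1.8×1.02² = 1.88 mA.
V_DS = V_DD − I_D·R_D = 16 − 1.88×0.82 = 14.5 V.
Saturation requires V_DS ≥ V_GS − V_t = 1.02 V; 14.5 ≥ 1.02 ✓.

I_D ≈ 1.9 mA, V_DS ≈ 14 V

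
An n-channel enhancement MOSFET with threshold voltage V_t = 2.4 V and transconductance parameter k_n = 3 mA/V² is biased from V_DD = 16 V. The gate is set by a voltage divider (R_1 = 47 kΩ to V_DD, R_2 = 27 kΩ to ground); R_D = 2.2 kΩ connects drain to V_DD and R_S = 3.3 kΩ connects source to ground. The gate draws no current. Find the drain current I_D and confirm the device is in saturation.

V_G = V_DD·R_2/(R_1+R_2) = 16×27/74 = 5.84 V.
Assume saturation: I_D = (k_n/2)(V_GS − V_t)² with V_GS = V_G − I_D·R_S = 5.84 − 3.3·I_D.
Substituting gives 16.3·I_D² − 35·I_D + 17.7 = 0, with roots I_D = 0.818 or 1.33 mA.
The root I_D = 1.33 mA gives V_GS = 1.46 V ≤ V_t, so take I_D = 0.818 mA.
Then V_GS = 3.14 V and V_DS = V_DD − I_D(R_D+R_S) = 16 − 0.818×5.5 = 11.5 V.
Saturation requires V_DS ≥ V_GS − V_t = 0.738 V; 11.5 ≥ 0.738 ✓.

I_D ≈ 0.82 mA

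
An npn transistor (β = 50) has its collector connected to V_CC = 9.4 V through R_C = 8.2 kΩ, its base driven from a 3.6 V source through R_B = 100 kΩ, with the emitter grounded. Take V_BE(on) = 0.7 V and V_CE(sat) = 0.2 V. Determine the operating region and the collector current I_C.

Assume active: I_B = (3.6 − 0.7)/100 = 0.029 mA, giving I_C = β·I_B = 1.45 mA.
But then V_CE = 9.4 − 1.45×8.2 = -2.49 V < V_CE(sat) = 0.2 V — impossible in the active region.
So the transistor is saturated. With V_CE = 0.2 V, I_C = (V_CC − 0.2)/R_C = 9.2/8.2 = 1.12 mA.
Check: β·I_B = 1.45 mA > I_C = 1.12 mA, confirming saturation.

saturation; I_C ≈ 1.1 mA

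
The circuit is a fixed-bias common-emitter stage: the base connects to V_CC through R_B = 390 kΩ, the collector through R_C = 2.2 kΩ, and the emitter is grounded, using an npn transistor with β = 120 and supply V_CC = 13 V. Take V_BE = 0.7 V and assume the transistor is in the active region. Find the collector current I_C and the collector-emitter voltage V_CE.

Base loop: V_CC = I_B·R_B + V_BE, so I_B = (13 − 0.7)/390 kΩ = 0.0315 mA.
In the active region I_C = β·I_B = 120 × 0.0315 = 3.78 mA.
Collector loop: V_CE = V_CC − I_C·R_C = 13 − 3.78×2.2 = 4.67 V.
Since V_CE = 4.67 V > V_CE(sat) ≈ 0.2 V, the transistor is in the active region as assumed.

I_C ≈ 3.8 mA, V_CE ≈ 4.7 V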